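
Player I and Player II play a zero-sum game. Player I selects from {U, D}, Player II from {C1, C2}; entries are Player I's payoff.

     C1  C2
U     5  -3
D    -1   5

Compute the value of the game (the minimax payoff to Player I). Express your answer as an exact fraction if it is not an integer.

Row minima: U → -3, D → -1; maximin = -1.
Column maxima: C1 → 5, C2 → 5; minimax = 5.
-1 ≠ 5, so there is no saddle point; optimal play is mixed.
Let Player I play U with probability p. Expected payoff against C1: 5p + (-1)(1−p) = 6p − 1; against C2: (-3)p + 5(1−p) = −8p + 5.
Setting these equal: 6p − 1 = −8p + 5 ⇒ 14p = 6 ⇒ p = 3/7, and the value is (6)·(3/7) − 1 = 11/7.
For Player II: with q = P(C1), equating U's and D's payoffs gives 8q − 3 = −6q + 5 ⇒ q = 4/7.

11/7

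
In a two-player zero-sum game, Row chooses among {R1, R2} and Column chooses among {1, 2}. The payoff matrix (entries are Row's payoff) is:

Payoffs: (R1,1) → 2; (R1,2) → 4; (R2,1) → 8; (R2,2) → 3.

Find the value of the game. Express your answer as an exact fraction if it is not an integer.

26/7

Row minima: R1 → 2, R2 → 3; maximin = 3.
Column maxima: 1 → 8, 2 → 4; minimax = 4.
3 ≠ 4, so there is no saddle point; optimal play is mixed.
Let Row play R1 with probability p. Expected payoff against 1: 2p + 8(1−p) = −6p + 8; against 2: 4p + 3(1−p) = p + 3.
Setting these equal: −6p + 8 = p + 3 ⇒ −7p = -5 ⇒ p = 5/7, and the value is (-6)·(5/7) + 8 = 26/7.
For Column: with q = P(1), equating R1's and R2's payoffs gives −2q + 4 = 5q + 3 ⇒ q = 1/7.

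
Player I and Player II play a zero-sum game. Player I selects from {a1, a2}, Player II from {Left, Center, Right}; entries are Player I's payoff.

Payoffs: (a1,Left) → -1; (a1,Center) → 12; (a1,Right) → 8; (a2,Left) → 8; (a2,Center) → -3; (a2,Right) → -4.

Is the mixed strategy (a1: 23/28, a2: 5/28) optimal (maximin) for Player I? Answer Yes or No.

Against Left this mix gives (23/28)·(-1) + (5/28)·8 = 17/28.
Against Center this mix gives (23/28)·12 + (5/28)·(-3) = 261/28.
Against Right this mix gives (23/28)·8 + (5/28)·(-4) = 41/7.
Player II will play Left, holding Player I to 17/28. Shifting weight toward the row that does better against Left would raise this floor (the equalizing mix achieves 20/7 against both Left and Right), so the proposed strategy is not optimal.

No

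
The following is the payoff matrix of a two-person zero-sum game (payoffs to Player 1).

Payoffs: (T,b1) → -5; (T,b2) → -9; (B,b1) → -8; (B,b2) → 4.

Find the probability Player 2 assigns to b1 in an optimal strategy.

Row minima: T → -9, B → -8; maximin = -8.
Column maxima: b1 → -5, b2 → 4; minimax = -5.
-8 ≠ -5, so there is no saddle point; optimal play is mixed.
Let Player 1 play T with probability p. Expected payoff against b1: (-5)p + (-8)(1−p) = 3p − 8; against b2: (-9)p + 4(1−p) = −13p + 4.
Setting these equal: 3p − 8 = −13p + 4 ⇒ 16p = 12 ⇒ p = 3/4, and the value is (3)·(3/4) − 8 = -23/4.
For Player 2: with q = P(b1), equating T's and B's payoffs gives 4q − 9 = −12q + 4 ⇒ q = 13/16.

13/16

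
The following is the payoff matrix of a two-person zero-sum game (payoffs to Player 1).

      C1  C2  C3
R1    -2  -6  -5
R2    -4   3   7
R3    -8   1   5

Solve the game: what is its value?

-30/11

Row minima: R1 → -6, R2 → -4, R3 → -8; maximin = -4.
Column maxima: C1 → -2, C2 → 3, C3 → 7; minimax = -2.
-4 ≠ -2, so there is no saddle point; optimal play is mixed.
R3 is strictly dominated by R2, so Player 1 never plays it.
C3 is strictly dominated by C2 (it gives Player 1 strictly more in every row), so Player 2 never plays it.
On the remaining 2×2 (R1, R2 vs C1, C2):
Let Player 1 play R1 with probability p. Expected payoff against C1: (-2)p + (-4)(1−p) = 2p − 4; against C2: (-6)p + 3(1−p) = −9p + 3.
Setting these equal: 2p − 4 = −9p + 3 ⇒ 11p = 7 ⇒ p = 7/11, and the value is (2)·(7/11) − 4 = -30/11.
For Player 2: with q = P(C1), equating R1's and R2's payoffs gives 4q − 6 = −7q + 3 ⇒ q = 9/11.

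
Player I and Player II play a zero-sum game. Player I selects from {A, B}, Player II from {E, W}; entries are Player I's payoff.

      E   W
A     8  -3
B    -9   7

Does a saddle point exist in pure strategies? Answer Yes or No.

No

Row minima: A → -3, B → -9; maximin = -3.
Column maxima: E → 8, W → 7; minimax = 7.
-3 ≠ 7, so no pure-strategy equilibrium exists.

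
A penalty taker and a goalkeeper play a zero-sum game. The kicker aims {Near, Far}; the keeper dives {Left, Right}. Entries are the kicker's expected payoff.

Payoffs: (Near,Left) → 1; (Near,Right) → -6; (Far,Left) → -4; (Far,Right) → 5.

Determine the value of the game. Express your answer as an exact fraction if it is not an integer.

-19/16

Row minima: Near → -6, Far → -4; maximin = -4.
Column maxima: Left → 1, Right → 5; minimax = 1.
-4 ≠ 1, so there is no saddle point; optimal play is mixed.
Let the kicker play Near with probability p. Expected payoff against Left: 1p + (-4)(1−p) = 5p − 4; against Right: (-6)p + 5(1−p) = −11p + 5.
Setting these equal: 5p − 4 = −11p + 5 ⇒ 16p = 9 ⇒ p = 9/16, and the value is (5)·(9/16) − 4 = -19/16.
For the keeper: with q = P(Left), equating Near's and Far's payoffs gives 7q − 6 = −9q + 5 ⇒ q = 11/16.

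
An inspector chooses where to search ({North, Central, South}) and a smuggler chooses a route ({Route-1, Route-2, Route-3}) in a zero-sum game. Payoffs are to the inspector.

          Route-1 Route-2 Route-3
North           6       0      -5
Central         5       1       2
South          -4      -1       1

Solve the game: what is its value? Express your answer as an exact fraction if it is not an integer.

Row minima: North → -5, Central → 1, South → -4; maximin = 1.
Column maxima: Route-1 → 6, Route-2 → 1, Route-3 → 2; minimax = 1.
Since maximin = minimax = 1, there is a saddle point and the value is 1.

1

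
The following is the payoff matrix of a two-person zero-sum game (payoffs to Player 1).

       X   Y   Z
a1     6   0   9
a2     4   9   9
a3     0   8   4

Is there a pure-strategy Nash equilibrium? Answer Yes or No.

Row minima: a1 → 0, a2 → 4, a3 → 0; maximin = 4.
Column maxima: X → 6, Y → 9, Z → 9; minimax = 6.
4 ≠ 6, so no pure-strategy equilibrium exists.

No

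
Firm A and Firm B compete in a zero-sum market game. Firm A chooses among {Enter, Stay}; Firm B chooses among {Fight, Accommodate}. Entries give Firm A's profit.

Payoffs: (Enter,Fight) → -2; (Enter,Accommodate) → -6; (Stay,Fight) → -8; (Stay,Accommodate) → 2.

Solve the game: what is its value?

-26/7

Row minima: Enter → -6, Stay → -8; maximin = -6.
Column maxima: Fight → -2, Accommodate → 2; minimax = -2.
-6 ≠ -2, so there is no saddle point; optimal play is mixed.
Let Firm A play Enter with probability p. Expected payoff against Fight: (-2)p + (-8)(1−p) = 6p − 8; against Accommodate: (-6)p + 2(1−p) = −8p + 2.
Setting these equal: 6p − 8 = −8p + 2 ⇒ 14p = 10 ⇒ p = 5/7, and the value is (6)·(5/7) − 8 = -26/7.
For Firm B: with q = P(Fight), equating Enter's and Stay's payoffs gives 4q − 6 = −10q + 2 ⇒ q = 4/7.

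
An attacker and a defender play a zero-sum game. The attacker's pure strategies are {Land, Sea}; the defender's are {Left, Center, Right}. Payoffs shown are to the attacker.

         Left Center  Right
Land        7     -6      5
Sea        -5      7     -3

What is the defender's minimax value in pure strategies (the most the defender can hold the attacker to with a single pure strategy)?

5

Column maxima: Left → 7, Center → 7, Right → 5.
The smallest of these is 5.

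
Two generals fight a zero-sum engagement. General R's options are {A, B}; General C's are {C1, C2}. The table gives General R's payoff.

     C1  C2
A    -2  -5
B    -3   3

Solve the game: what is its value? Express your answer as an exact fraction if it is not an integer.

Row minima: A → -5, B → -3; maximin = -3.
Column maxima: C1 → -2, C2 → 3; minimax = -2.
-3 ≠ -2, so there is no saddle point; optimal play is mixed.
Let General R play A with probability p. Expected payoff against C1: (-2)p + (-3)(1−p) = p − 3; against C2: (-5)p + 3(1−p) = −8p + 3.
Setting these equal: p − 3 = −8p + 3 ⇒ 9p = 6 ⇒ p = 2/3, and the value is (1)·(2/3) − 3 = -7/3.
For General C: with q = P(C1), equating A's and B's payoffs gives 3q − 5 = −6q + 3 ⇒ q = 8/9.

-7/3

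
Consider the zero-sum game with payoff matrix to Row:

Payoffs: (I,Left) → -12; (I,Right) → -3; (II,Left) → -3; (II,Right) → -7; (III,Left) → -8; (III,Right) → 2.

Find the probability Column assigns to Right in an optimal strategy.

5/14

Row minima: I → -12, II → -7, III → -8; maximin = -7.
Column maxima: Left → -3, Right → 2; minimax = -3.
-7 ≠ -3, so there is no saddle point; optimal play is mixed.
I is strictly dominated by III, so Row never plays it.
On the remaining 2×2 (II, III vs Left, Right):
Let Row play II with probability p. Expected payoff against Left: (-3)p + (-8)(1−p) = 5p − 8; against Right: (-7)p + 2(1−p) = −9p + 2.
Setting these equal: 5p − 8 = −9p + 2 ⇒ 14p = 10 ⇒ p = 5/7, and the value is (5)·(5/7) − 8 = -31/7.
For Column: with q = P(Left), equating II's and III's payoffs gives 4q − 7 = −10q + 2 ⇒ q = 9/14.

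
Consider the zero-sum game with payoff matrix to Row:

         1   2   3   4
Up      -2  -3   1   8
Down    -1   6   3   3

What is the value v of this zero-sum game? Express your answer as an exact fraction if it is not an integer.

-1

Row minima: Up → -3, Down → -1; maximin = -1.
Column maxima: 1 → -1, 2 → 6, 3 → 3, 4 → 8; minimax = -1.
Since maximin = minimax = -1, there is a saddle point and the value is -1.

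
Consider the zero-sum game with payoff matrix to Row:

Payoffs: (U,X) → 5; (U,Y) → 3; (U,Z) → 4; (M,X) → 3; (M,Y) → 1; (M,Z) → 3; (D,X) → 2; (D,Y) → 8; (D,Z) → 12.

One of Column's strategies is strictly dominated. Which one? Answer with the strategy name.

Y holds Row's payoff strictly below Z in every row: 3 < 4, 1 < 3, 8 < 12.
So Z is strictly dominated for Column.

Z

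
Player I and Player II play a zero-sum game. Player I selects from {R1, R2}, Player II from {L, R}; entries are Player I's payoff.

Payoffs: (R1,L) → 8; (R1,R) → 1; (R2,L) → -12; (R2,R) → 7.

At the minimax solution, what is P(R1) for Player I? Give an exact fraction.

Row minima: R1 → 1, R2 → -12; maximin = 1.
Column maxima: L → 8, R → 7; minimax = 7.
1 ≠ 7, so there is no saddle point; optimal play is mixed.
Let Player I play R1 with probability p. Expected payoff against L: 8p + (-12)(1−p) = 20p − 12; against R: 1p + 7(1−p) = −6p + 7.
Setting these equal: 20p − 12 = −6p + 7 ⇒ 26p = 19 ⇒ p = 19/26, and the value is (20)·(19/26) − 12 = 34/13.
For Player II: with q = P(L), equating R1's and R2's payoffs gives 7q + 1 = −19q + 7 ⇒ q = 3/13.

19/26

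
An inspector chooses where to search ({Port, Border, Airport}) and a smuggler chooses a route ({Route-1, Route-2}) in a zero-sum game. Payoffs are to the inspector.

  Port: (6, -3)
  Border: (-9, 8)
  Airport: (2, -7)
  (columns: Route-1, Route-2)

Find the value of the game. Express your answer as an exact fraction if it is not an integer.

21/26

Row minima: Port → -3, Border → -9, Airport → -7; maximin = -3.
Column maxima: Route-1 → 6, Route-2 → 8; minimax = 6.
-3 ≠ 6, so there is no saddle point; optimal play is mixed.
Airport is strictly dominated by Port, so the inspector never plays it.
On the remaining 2×2 (Port, Border vs Route-1, Route-2):
Let the inspector play Port with probability p. Expected payoff against Route-1: 6p + (-9)(1−p) = 15p − 9; against Route-2: (-3)p + 8(1−p) = −11p + 8.
Setting these equal: 15p − 9 = −11p + 8 ⇒ 26p = 17 ⇒ p = 17/26, and the value is (15)·(17/26) − 9 = 21/26.
For the smuggler: with q = P(Route-1), equating Port's and Border's payoffs gives 9q − 3 = −17q + 8 ⇒ q = 11/26.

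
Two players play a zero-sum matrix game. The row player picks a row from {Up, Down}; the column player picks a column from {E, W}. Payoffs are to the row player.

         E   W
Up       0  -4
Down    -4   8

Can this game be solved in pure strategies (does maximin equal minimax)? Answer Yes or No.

No

Row minima: Up → -4, Down → -4; maximin = -4.
Column maxima: E → 0, W → 8; minimax = 0.
-4 ≠ 0, so no pure-strategy equilibrium exists.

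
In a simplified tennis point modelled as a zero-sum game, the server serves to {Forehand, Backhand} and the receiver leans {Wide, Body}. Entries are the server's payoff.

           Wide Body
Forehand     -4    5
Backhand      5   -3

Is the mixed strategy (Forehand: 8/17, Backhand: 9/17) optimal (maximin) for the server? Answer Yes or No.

Yes

Against Wide this mix gives (8/17)·(-4) + (9/17)·5 = 13/17.
Against Body this mix gives (8/17)·5 + (9/17)·(-3) = 13/17.
All of the receiver's active replies (Wide, Body) yield 13/17, and no column does worse for the server. The mix makes the receiver indifferent and guarantees 13/17, so it is optimal.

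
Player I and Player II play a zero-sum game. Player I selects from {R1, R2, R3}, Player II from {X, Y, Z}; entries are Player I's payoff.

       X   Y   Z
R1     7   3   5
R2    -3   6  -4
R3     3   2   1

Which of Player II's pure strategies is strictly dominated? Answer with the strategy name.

Z holds Player I's payoff strictly below X in every row: 5 < 7, -4 < -3, 1 < 3.
So X is strictly dominated for Player II.

X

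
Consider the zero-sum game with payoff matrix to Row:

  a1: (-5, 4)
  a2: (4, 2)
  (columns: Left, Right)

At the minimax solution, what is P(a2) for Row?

Row minima: a1 → -5, a2 → 2; maximin = 2.
Column maxima: Left → 4, Right → 4; minimax = 4.
2 ≠ 4, so there is no saddle point; optimal play is mixed.
Let Row play a1 with probability p. Expected payoff against Left: (-5)p + 4(1−p) = −9p + 4; against Right: 4p + 2(1−p) = 2p + 2.
Setting these equal: −9p + 4 = 2p + 2 ⇒ −11p = -2 ⇒ p = 2/11, and the value is (-9)·(2/11) + 4 = 26/11.
For Column: with q = P(Left), equating a1's and a2's payoffs gives −9q + 4 = 2q + 2 ⇒ q = 2/11.

9/11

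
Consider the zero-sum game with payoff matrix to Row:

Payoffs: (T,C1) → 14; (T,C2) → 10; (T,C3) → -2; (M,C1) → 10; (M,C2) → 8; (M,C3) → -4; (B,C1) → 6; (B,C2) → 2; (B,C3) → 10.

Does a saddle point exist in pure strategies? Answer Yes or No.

Row minima: T → -2, M → -4, B → 2; maximin = 2.
Column maxima: C1 → 14, C2 → 10, C3 → 10; minimax = 10.
2 ≠ 10, so no pure-strategy equilibrium exists.

No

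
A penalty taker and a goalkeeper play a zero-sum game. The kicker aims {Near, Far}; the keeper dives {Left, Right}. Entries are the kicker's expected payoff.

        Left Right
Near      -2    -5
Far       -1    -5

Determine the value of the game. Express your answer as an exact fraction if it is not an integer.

Row minima: Near → -5, Far → -5; maximin = -5.
Column maxima: Left → -1, Right → -5; minimax = -5.
Since maximin = minimax = -5, there is a saddle point and the value is -5.

-5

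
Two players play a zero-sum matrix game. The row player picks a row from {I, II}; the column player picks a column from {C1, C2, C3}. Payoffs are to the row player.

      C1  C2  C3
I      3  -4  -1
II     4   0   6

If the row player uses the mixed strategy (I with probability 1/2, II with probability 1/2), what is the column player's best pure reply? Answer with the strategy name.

C2

If the column player plays C1, the row player's expected payoff is (1/2)·3 + (1/2)·4 = 7/2.
If the column player plays C2, the row player's expected payoff is (1/2)·(-4) + (1/2)·0 = -2.
If the column player plays C3, the row player's expected payoff is (1/2)·(-1) + (1/2)·6 = 5/2.
The column player minimizes the row player's payoff; the smallest is -2, so the best response is C2.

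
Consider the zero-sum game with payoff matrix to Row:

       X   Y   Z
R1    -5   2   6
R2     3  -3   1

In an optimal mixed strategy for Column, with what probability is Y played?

Row minima: R1 → -5, R2 → -3; maximin = -3.
Column maxima: X → 3, Y → 2, Z → 6; minimax = 2.
-3 ≠ 2, so there is no saddle point; optimal play is mixed.
Z is strictly dominated by Y (it gives Row strictly more in every row), so Column never plays it.
On the remaining 2×2 (R1, R2 vs X, Y):
Let Row play R1 with probability p. Expected payoff against X: (-5)p + 3(1−p) = −8p + 3; against Y: 2p + (-3)(1−p) = 5p − 3.
Setting these equal: −8p + 3 = 5p − 3 ⇒ −13p = -6 ⇒ p = 6/13, and the value is (-8)·(6/13) + 3 = -9/13.
For Column: with q = P(X), equating R1's and R2's payoffs gives −7q + 2 = 6q − 3 ⇒ q = 5/13.

8/13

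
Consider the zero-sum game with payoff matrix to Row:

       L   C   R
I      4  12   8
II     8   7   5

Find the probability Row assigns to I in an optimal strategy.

3/7

Row minima: I → 4, II → 5; maximin = 5.
Column maxima: L → 8, C → 12, R → 8; minimax = 8.
5 ≠ 8, so there is no saddle point; optimal play is mixed.
C is strictly dominated by R (it gives Row strictly more in every row), so Column never plays it.
On the remaining 2×2 (I, II vs L, R):
Let Row play I with probability p. Expected payoff against L: 4p + 8(1−p) = −4p + 8; against R: 8p + 5(1−p) = 3p + 5.
Setting these equal: −4p + 8 = 3p + 5 ⇒ −7p = -3 ⇒ p = 3/7, and the value is (-4)·(3/7) + 8 = 44/7.
For Column: with q = P(L), equating I's and II's payoffs gives −4q + 8 = 3q + 5 ⇒ q = 3/7.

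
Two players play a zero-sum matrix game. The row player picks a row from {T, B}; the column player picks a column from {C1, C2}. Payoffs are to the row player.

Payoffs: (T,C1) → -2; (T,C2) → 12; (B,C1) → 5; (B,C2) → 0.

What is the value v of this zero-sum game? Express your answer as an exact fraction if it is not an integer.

Row minima: T → -2, B → 0; maximin = 0.
Column maxima: C1 → 5, C2 → 12; minimax = 5.
0 ≠ 5, so there is no saddle point; optimal play is mixed.
Let the row player play T with probability p. Expected payoff against C1: (-2)p + 5(1−p) = −7p + 5; against C2: 12p + 0(1−p) = 12p.
Setting these equal: −7p + 5 = 12p ⇒ −19p = -5 ⇒ p = 5/19, and the value is (-7)·(5/19) + 5 = 60/19.
For the column player: with q = P(C1), equating T's and B's payoffs gives −14q + 12 = 5q ⇒ q = 12/19.

60/19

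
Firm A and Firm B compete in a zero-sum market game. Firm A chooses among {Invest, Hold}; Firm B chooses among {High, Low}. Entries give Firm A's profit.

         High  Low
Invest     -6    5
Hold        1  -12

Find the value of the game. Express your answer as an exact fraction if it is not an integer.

Row minima: Invest → -6, Hold → -12; maximin = -6.
Column maxima: High → 1, Low → 5; minimax = 1.
-6 ≠ 1, so there is no saddle point; optimal play is mixed.
Let Firm A play Invest with probability p. Expected payoff against High: (-6)p + 1(1−p) = −7p + 1; against Low: 5p + (-12)(1−p) = 17p − 12.
Setting these equal: −7p + 1 = 17p − 12 ⇒ −24p = -13 ⇒ p = 13/24, and the value is (-7)·(13/24) + 1 = -67/24.
For Firm B: with q = P(High), equating Invest's and Hold's payoffs gives −11q + 5 = 13q − 12 ⇒ q = 17/24.

-67/24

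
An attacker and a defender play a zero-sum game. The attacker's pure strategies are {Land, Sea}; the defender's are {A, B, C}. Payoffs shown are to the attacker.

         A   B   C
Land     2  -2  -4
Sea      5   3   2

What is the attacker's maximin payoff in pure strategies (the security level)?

Row minima: Land → -4, Sea → 2.
The best of these is 2.

2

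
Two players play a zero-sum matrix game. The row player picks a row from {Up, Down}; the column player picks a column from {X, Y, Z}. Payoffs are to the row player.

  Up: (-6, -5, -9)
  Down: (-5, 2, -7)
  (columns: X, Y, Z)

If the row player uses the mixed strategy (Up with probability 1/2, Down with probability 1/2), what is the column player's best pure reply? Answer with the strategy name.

If the column player plays X, the row player's expected payoff is (1/2)·(-6) + (1/2)·(-5) = -11/2.
If the column player plays Y, the row player's expected payoff is (1/2)·(-5) + (1/2)·2 = -3/2.
If the column player plays Z, the row player's expected payoff is (1/2)·(-9) + (1/2)·(-7) = -8.
The column player minimizes the row player's payoff; the smallest is -8, so the best response is Z.

Z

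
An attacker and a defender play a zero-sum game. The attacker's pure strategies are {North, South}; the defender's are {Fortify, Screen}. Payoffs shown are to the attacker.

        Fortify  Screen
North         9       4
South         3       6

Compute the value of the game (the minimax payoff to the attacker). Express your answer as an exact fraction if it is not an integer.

Row minima: North → 4, South → 3; maximin = 4.
Column maxima: Fortify → 9, Screen → 6; minimax = 6.
4 ≠ 6, so there is no saddle point; optimal play is mixed.
Let the attacker play North with probability p. Expected payoff against Fortify: 9p + 3(1−p) = 6p + 3; against Screen: 4p + 6(1−p) = −2p + 6.
Setting these equal: 6p + 3 = −2p + 6 ⇒ 8p = 3 ⇒ p = 3/8, and the value is (6)·(3/8) + 3 = 21/4.
For the defender: with q = P(Fortify), equating North's and South's payoffs gives 5q + 4 = −3q + 6 ⇒ q = 1/4.

21/4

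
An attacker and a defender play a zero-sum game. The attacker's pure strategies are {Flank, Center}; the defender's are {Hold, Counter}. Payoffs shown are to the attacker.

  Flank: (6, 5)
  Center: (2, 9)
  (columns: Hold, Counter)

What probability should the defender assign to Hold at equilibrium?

Row minima: Flank → 5, Center → 2; maximin = 5.
Column maxima: Hold → 6, Counter → 9; minimax = 6.
5 ≠ 6, so there is no saddle point; optimal play is mixed.
Let the attacker play Flank with probability p. Expected payoff against Hold: 6p + 2(1−p) = 4p + 2; against Counter: 5p + 9(1−p) = −4p + 9.
Setting these equal: 4p + 2 = −4p + 9 ⇒ 8p = 7 ⇒ p = 7/8, and the value is (4)·(7/8) + 2 = 11/2.
For the defender: with q = P(Hold), equating Flank's and Center's payoffs gives q + 5 = −7q + 9 ⇒ q = 1/2.

1/2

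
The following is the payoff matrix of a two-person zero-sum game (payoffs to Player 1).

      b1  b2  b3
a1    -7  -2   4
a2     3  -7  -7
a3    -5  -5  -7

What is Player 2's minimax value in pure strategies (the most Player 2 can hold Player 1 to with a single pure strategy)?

Column maxima: b1 → 3, b2 → -2, b3 → 4.
The smallest of these is -2.

-2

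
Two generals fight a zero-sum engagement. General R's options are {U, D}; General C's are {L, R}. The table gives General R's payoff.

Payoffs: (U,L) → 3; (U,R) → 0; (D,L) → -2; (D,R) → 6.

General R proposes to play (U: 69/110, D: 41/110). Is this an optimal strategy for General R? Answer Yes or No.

Against L this mix gives (69/110)·3 + (41/110)·(-2) = 25/22.
Against R this mix gives (69/110)·0 + (41/110)·6 = 123/55.
General C will play L, holding General R to 25/22. Shifting weight toward the row that does better against L would raise this floor (the equalizing mix achieves 18/11 against both L and R), so the proposed strategy is not optimal.

No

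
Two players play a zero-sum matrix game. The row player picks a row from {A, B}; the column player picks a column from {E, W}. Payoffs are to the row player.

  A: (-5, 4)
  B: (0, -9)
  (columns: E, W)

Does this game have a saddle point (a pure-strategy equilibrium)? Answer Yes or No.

Row minima: A → -5, B → -9; maximin = -5.
Column maxima: E → 0, W → 4; minimax = 0.
-5 ≠ 0, so no pure-strategy equilibrium exists.

No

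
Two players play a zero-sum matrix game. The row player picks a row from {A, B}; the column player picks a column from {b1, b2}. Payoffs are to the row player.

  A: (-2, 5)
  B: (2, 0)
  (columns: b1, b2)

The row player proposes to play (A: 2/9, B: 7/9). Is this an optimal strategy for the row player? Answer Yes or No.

Against b1 this mix gives (2/9)·(-2) + (7/9)·2 = 10/9.
Against b2 this mix gives (2/9)·5 + (7/9)·0 = 10/9.
All of the column player's active replies (b1, b2) yield 10/9, and no column does worse for the row player. The mix makes the column player indifferent and guarantees 10/9, so it is optimal.

Yes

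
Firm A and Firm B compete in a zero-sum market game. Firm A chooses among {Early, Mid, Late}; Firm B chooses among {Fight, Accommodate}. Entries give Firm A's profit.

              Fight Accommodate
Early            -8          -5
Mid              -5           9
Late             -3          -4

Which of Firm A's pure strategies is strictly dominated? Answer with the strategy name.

Early

Mid gives a strictly higher payoff than Early against every column: -5 > -8, 9 > -5.
So Early is strictly dominated and Firm A never plays it.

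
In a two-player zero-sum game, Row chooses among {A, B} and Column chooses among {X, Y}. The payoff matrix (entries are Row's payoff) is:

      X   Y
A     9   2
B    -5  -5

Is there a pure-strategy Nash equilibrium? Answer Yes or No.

Yes

Row minima: A → 2, B → -5; maximin = 2.
Column maxima: X → 9, Y → 2; minimax = 2.
maximin = minimax = 2, so a saddle point exists.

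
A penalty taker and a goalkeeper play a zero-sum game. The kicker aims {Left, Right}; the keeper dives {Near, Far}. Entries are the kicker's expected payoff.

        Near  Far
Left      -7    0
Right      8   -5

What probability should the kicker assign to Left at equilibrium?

13/20

Row minima: Left → -7, Right → -5; maximin = -5.
Column maxima: Near → 8, Far → 0; minimax = 0.
-5 ≠ 0, so there is no saddle point; optimal play is mixed.
Let the kicker play Left with probability p. Expected payoff against Near: (-7)p + 8(1−p) = −15p + 8; against Far: 0p + (-5)(1−p) = 5p − 5.
Setting these equal: −15p + 8 = 5p − 5 ⇒ −20p = -13 ⇒ p = 13/20, and the value is (-15)·(13/20) + 8 = -7/4.
For the keeper: with q = P(Near), equating Left's and Right's payoffs gives −7q = 13q − 5 ⇒ q = 1/4.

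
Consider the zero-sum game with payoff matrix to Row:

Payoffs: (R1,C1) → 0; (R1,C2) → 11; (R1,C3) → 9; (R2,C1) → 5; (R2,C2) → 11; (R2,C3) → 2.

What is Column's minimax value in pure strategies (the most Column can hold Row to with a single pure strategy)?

Column maxima: C1 → 5, C2 → 11, C3 → 9.
The smallest of these is 5.

5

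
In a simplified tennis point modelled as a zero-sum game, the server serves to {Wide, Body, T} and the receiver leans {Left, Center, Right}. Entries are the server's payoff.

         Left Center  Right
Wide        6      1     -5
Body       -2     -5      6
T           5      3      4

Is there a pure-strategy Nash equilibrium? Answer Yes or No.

Row minima: Wide → -5, Body → -5, T → 3; maximin = 3.
Column maxima: Left → 6, Center → 3, Right → 6; minimax = 3.
maximin = minimax = 3, so a saddle point exists.

Yes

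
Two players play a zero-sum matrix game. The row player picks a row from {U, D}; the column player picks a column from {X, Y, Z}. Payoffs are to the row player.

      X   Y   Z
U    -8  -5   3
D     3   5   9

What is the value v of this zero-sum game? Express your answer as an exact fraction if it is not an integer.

Row minima: U → -8, D → 3; maximin = 3.
Column maxima: X → 3, Y → 5, Z → 9; minimax = 3.
Since maximin = minimax = 3, there is a saddle point and the value is 3.

3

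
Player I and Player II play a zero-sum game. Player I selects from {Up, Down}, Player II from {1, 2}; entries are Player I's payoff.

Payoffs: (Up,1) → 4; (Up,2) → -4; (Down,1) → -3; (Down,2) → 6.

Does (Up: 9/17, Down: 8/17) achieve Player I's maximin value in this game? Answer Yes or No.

Against 1 this mix gives (9/17)·4 + (8/17)·(-3) = 12/17.
Against 2 this mix gives (9/17)·(-4) + (8/17)·6 = 12/17.
All of Player II's active replies (1, 2) yield 12/17, and no column does worse for Player I. The mix makes Player II indifferent and guarantees 12/17, so it is optimal.

Yes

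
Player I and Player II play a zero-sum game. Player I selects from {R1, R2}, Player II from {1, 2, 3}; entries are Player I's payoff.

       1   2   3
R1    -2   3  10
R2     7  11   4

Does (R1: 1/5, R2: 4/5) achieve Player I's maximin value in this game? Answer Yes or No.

Against 1 this mix gives (1/5)·(-2) + (4/5)·7 = 26/5.
Against 2 this mix gives (1/5)·3 + (4/5)·11 = 47/5.
Against 3 this mix gives (1/5)·10 + (4/5)·4 = 26/5.
All of Player II's active replies (1, 3) yield 26/5, and no column does worse for Player I. The mix makes Player II indifferent and guarantees 26/5, so it is optimal.

Yes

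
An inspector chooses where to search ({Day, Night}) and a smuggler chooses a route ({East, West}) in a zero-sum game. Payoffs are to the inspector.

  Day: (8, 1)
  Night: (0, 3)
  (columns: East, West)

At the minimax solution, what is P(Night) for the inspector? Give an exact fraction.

7/10

Row minima: Day → 1, Night → 0; maximin = 1.
Column maxima: East → 8, West → 3; minimax = 3.
1 ≠ 3, so there is no saddle point; optimal play is mixed.
Let the inspector play Day with probability p. Expected payoff against East: 8p + 0(1−p) = 8p; against West: 1p + 3(1−p) = −2p + 3.
Setting these equal: 8p = −2p + 3 ⇒ 10p = 3 ⇒ p = 3/10, and the value is (8)·(3/10) = 12/5.
For the smuggler: with q = P(East), equating Day's and Night's payoffs gives 7q + 1 = −3q + 3 ⇒ q = 1/5.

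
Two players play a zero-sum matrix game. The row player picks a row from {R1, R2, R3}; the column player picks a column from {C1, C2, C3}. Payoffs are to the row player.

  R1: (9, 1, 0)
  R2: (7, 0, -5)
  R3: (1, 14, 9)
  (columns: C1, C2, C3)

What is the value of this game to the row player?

Row minima: R1 → 0, R2 → -5, R3 → 1; maximin = 1.
Column maxima: C1 → 9, C2 → 14, C3 → 9; minimax = 9.
1 ≠ 9, so there is no saddle point; optimal play is mixed.
R2 is strictly dominated by R1, so the row player never plays it.
C2 is strictly dominated by C3 (it gives the row player strictly more in every row), so the column player never plays it.
On the remaining 2×2 (R1, R3 vs C1, C3):
Let the row player play R1 with probability p. Expected payoff against C1: 9p + 1(1−p) = 8p + 1; against C3: 0p + 9(1−p) = −9p + 9.
Setting these equal: 8p + 1 = −9p + 9 ⇒ 17p = 8 ⇒ p = 8/17, and the value is (8)·(8/17) + 1 = 81/17.
For the column player: with q = P(C1), equating R1's and R3's payoffs gives 9q = −8q + 9 ⇒ q = 9/17.

81/17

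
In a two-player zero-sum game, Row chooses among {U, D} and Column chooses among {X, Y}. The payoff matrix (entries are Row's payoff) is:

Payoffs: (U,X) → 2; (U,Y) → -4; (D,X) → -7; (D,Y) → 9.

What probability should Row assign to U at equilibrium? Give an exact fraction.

Row minima: U → -4, D → -7; maximin = -4.
Column maxima: X → 2, Y → 9; minimax = 2.
-4 ≠ 2, so there is no saddle point; optimal play is mixed.
Let Row play U with probability p. Expected payoff against X: 2p + (-7)(1−p) = 9p − 7; against Y: (-4)p + 9(1−p) = −13p + 9.
Setting these equal: 9p − 7 = −13p + 9 ⇒ 22p = 16 ⇒ p = 8/11, and the value is (9)·(8/11) − 7 = -5/11.
For Column: with q = P(X), equating U's and D's payoffs gives 6q − 4 = −16q + 9 ⇒ q = 13/22.

8/11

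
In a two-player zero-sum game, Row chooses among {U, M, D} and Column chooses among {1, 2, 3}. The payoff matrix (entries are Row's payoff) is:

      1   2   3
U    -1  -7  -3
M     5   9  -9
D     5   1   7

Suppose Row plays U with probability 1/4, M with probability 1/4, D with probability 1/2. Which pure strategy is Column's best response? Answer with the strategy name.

If Column plays 1, Row's expected payoff is (1/4)·(-1) + (1/4)·5 + (1/2)·5 = 7/2.
If Column plays 2, Row's expected payoff is (1/4)·(-7) + (1/4)·9 + (1/2)·1 = 1.
If Column plays 3, Row's expected payoff is (1/4)·(-3) + (1/4)·(-9) + (1/2)·7 = 1/2.
Column minimizes Row's payoff; the smallest is 1/2, so the best response is 3.

3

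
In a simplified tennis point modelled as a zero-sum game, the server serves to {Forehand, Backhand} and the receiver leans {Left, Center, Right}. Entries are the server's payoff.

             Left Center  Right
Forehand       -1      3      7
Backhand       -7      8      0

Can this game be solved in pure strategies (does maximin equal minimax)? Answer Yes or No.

Yes

Row minima: Forehand → -1, Backhand → -7; maximin = -1.
Column maxima: Left → -1, Center → 8, Right → 7; minimax = -1.
maximin = minimax = -1, so a saddle point exists.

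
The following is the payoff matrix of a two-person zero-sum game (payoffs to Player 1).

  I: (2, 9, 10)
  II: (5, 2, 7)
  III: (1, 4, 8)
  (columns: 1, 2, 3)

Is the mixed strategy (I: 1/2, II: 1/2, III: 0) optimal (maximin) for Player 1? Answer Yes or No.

Against 1 this mix gives (1/2)·2 + (1/2)·5 = 7/2.
Against 2 this mix gives (1/2)·9 + (1/2)·2 = 11/2.
Against 3 this mix gives (1/2)·10 + (1/2)·7 = 17/2.
Player 2 will play 1, holding Player 1 to 7/2. Shifting weight toward the row that does better against 1 would raise this floor (the equalizing mix achieves 41/10 against both 1 and 2), so the proposed strategy is not optimal.

No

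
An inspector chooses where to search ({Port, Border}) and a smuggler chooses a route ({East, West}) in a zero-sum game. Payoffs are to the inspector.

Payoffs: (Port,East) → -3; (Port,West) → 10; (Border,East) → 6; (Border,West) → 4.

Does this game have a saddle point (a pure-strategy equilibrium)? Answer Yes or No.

No

Row minima: Port → -3, Border → 4; maximin = 4.
Column maxima: East → 6, West → 10; minimax = 6.
4 ≠ 6, so no pure-strategy equilibrium exists.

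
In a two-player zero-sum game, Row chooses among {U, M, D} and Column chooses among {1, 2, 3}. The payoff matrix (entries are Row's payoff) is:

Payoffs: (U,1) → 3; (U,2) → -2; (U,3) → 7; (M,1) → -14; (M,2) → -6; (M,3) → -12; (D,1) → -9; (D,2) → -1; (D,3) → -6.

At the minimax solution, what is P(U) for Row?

8/13

Row minima: U → -2, M → -14, D → -9; maximin = -2.
Column maxima: 1 → 3, 2 → -1, 3 → 7; minimax = -1.
-2 ≠ -1, so there is no saddle point; optimal play is mixed.
M is strictly dominated by U, so Row never plays it.
3 is strictly dominated by 1 (it gives Row strictly more in every row), so Column never plays it.
On the remaining 2×2 (U, D vs 1, 2):
Let Row play U with probability p. Expected payoff against 1: 3p + (-9)(1−p) = 12p − 9; against 2: (-2)p + (-1)(1−p) = −p − 1.
Setting these equal: 12p − 9 = −p − 1 ⇒ 13p = 8 ⇒ p = 8/13, and the value is (12)·(8/13) − 9 = -21/13.
For Column: with q = P(1), equating U's and D's payoffs gives 5q − 2 = −8q − 1 ⇒ q = 1/13.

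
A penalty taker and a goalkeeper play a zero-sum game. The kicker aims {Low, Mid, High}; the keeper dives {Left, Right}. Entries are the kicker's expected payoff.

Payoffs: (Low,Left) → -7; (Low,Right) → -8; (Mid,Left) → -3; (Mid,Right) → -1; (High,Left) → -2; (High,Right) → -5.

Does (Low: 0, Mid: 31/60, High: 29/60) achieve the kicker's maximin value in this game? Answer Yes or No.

Against Left this mix gives (31/60)·(-3) + (29/60)·(-2) = -151/60.
Against Right this mix gives (31/60)·(-1) + (29/60)·(-5) = -44/15.
The keeper will play Right, holding the kicker to -44/15. Shifting weight toward the row that does better against Right would raise this floor (the equalizing mix achieves -13/5 against both Right and Left), so the proposed strategy is not optimal.

No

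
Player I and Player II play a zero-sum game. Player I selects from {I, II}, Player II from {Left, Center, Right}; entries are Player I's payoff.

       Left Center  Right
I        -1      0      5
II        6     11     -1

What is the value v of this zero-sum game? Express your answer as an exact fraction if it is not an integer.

Row minima: I → -1, II → -1; maximin = -1.
Column maxima: Left → 6, Center → 11, Right → 5; minimax = 5.
-1 ≠ 5, so there is no saddle point; optimal play is mixed.
Center is strictly dominated by Left (it gives Player I strictly more in every row), so Player II never plays it.
On the remaining 2×2 (I, II vs Left, Right):
Let Player I play I with probability p. Expected payoff against Left: (-1)p + 6(1−p) = −7p + 6; against Right: 5p + (-1)(1−p) = 6p − 1.
Setting these equal: −7p + 6 = 6p − 1 ⇒ −13p = -7 ⇒ p = 7/13, and the value is (-7)·(7/13) + 6 = 29/13.
For Player II: with q = P(Left), equating I's and II's payoffs gives −6q + 5 = 7q − 1 ⇒ q = 6/13.

29/13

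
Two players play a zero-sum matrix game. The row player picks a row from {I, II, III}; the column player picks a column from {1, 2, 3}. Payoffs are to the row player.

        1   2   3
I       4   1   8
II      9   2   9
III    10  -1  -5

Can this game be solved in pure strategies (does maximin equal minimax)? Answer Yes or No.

Row minima: I → 1, II → 2, III → -5; maximin = 2.
Column maxima: 1 → 10, 2 → 2, 3 → 9; minimax = 2.
maximin = minimax = 2, so a saddle point exists.

Yes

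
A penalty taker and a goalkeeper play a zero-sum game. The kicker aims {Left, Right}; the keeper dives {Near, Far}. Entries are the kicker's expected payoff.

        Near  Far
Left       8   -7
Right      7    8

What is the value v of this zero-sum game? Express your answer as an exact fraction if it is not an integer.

113/16

Row minima: Left → -7, Right → 7; maximin = 7.
Column maxima: Near → 8, Far → 8; minimax = 8.
7 ≠ 8, so there is no saddle point; optimal play is mixed.
Let the kicker play Left with probability p. Expected payoff against Near: 8p + 7(1−p) = p + 7; against Far: (-7)p + 8(1−p) = −15p + 8.
Setting these equal: p + 7 = −15p + 8 ⇒ 16p = 1 ⇒ p = 1/16, and the value is (1)·(1/16) + 7 = 113/16.
For the keeper: with q = P(Near), equating Left's and Right's payoffs gives 15q − 7 = −q + 8 ⇒ q = 15/16.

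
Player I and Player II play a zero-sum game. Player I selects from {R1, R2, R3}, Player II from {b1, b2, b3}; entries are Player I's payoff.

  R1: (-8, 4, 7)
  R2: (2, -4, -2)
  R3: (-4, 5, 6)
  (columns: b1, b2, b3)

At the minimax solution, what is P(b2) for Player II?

Row minima: R1 → -8, R2 → -4, R3 → -4; maximin = -4.
Column maxima: b1 → 2, b2 → 5, b3 → 7; minimax = 2.
-4 ≠ 2, so there is no saddle point; optimal play is mixed.
b3 is strictly dominated by b2 (it gives Player I strictly more in every row), so Player II never plays it.
With b3 eliminated, R1 is strictly dominated by R3 (R3 gives Player I strictly more in every remaining column), so Player I never plays it.
On the remaining 2×2 (R2, R3 vs b1, b2):
Let Player I play R2 with probability p. Expected payoff against b1: 2p + (-4)(1−p) = 6p − 4; against b2: (-4)p + 5(1−p) = −9p + 5.
Setting these equal: 6p − 4 = −9p + 5 ⇒ 15p = 9 ⇒ p = 3/5, and the value is (6)·(3/5) − 4 = -2/5.
For Player II: with q = P(b1), equating R2's and R3's payoffs gives 6q − 4 = −9q + 5 ⇒ q = 3/5.

2/5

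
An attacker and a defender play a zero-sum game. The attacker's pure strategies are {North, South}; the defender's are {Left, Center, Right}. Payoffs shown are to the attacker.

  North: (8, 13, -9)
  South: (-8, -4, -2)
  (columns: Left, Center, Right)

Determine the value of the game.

Row minima: North → -9, South → -8; maximin = -8.
Column maxima: Left → 8, Center → 13, Right → -2; minimax = -2.
-8 ≠ -2, so there is no saddle point; optimal play is mixed.
Center is strictly dominated by Left (it gives the attacker strictly more in every row), so the defender never plays it.
On the remaining 2×2 (North, South vs Left, Right):
Let the attacker play North with probability p. Expected payoff against Left: 8p + (-8)(1−p) = 16p − 8; against Right: (-9)p + (-2)(1−p) = −7p − 2.
Setting these equal: 16p − 8 = −7p − 2 ⇒ 23p = 6 ⇒ p = 6/23, and the value is (16)·(6/23) − 8 = -88/23.
For the defender: with q = P(Left), equating North's and South's payoffs gives 17q − 9 = −6q − 2 ⇒ q = 7/23.

-88/23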